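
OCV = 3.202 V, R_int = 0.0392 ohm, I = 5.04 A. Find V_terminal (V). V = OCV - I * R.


IR drop = 5.04 * 0.0392 = 0.19757 V
V = 3.202 - 0.19757 = 3.004 V

3.004 V


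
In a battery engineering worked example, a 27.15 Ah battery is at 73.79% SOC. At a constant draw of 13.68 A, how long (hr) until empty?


Step 1: remaining = SOC/100 * C_total = 73.79/100 * 27.15 = 20.034 Ah
Step 2: t = remaining / I = 20.034 / 13.68 = 1.464 hr

1.464 hr


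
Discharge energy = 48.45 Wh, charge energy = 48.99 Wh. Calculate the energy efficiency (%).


eta_e = E_dis / E_chg * 100 = 48.45 / 48.99 * 100 = 98.90%

98.90%


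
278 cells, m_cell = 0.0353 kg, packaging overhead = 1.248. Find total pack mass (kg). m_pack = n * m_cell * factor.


m_pack = n * m_cell * overhead = 278 * 0.0353 * 1.248 = 12.25 kg

12.25 kg


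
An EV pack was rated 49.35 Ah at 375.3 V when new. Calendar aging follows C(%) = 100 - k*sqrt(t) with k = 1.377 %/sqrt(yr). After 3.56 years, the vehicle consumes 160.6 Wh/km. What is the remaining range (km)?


Step 1: capacity retention = 100 - 1.377 * sqrt(3.56) = 100 - 1.377 * 1.8868 = 97.402%
Step 2: C_now = 49.35 * 97.402/100 = 48.068 Ah
Step 3: E_pack = V * C_now = 375.3 * 48.068 = 18040 Wh
Step 4: range = E_pack / consumption = 18040 / 160.6 = 112.3 km

112.3 km


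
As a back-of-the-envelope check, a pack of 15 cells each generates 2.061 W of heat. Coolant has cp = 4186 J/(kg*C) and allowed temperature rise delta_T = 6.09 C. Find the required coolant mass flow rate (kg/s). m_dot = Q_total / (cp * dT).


Q_total = 15 * 2.061 = 30.915 W
m_dot = Q_total / (cp * dT) = 30.915 / (4186 * 6.09) = 0.001213 kg/s

0.001213 kg/s


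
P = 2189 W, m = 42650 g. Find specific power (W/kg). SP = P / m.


Convert: m = 42650 g = 42.65 kg
Specific power = 2189 W / 42.65 kg = 51.32 W/kg

51.32 W/kg


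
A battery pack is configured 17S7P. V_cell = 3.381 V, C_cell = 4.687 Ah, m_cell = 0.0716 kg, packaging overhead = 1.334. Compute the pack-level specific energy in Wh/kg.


Step 1: V_pack = 17 * 3.381 = 57.477 V
Step 2: C_pack = 7 * 4.687 = 32.809 Ah
Step 3: E_pack = V_pack * C_pack = 57.477 * 32.809 = 1885.8 Wh
Step 4: m_pack = 17 * 7 * 0.0716 * 1.334 = 11.366 kg
Step 5: ED = E_pack / m_pack = 1885.8 / 11.366 = 165.9 Wh/kg

165.9 Wh/kg


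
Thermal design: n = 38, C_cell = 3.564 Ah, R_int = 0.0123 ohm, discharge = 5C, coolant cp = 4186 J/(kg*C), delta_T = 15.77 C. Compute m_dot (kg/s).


Step 1: I = 5 * 3.564 = 17.82 A
Step 2: Q_cell = I^2 * R = 17.82^2 * 0.0123 = 3.9059 W
Step 3: Q_total = 38 * 3.9059 = 148.42 W
Step 4: m_dot = Q_total / (cp * dT) = 148.42 / (4186 * 15.77) = 0.002248 kg/s

0.002248 kg/s


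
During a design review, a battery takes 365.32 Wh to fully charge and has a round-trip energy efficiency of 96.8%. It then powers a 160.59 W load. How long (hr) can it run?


Step 1: E_discharge = eta/100 * E_charge = 96.8/100 * 365.32 = 353.63 Wh
Step 2: t = E_discharge / P = 353.63 / 160.59 = 2.202 hr

2.202 hr


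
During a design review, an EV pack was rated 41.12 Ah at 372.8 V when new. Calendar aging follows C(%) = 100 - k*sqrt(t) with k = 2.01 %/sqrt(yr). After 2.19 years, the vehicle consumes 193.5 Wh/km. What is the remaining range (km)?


Step 1: capacity retention = 100 - 2.01 * sqrt(2.19) = 100 - 2.01 * 1.4799 = 97.025%
Step 2: C_now = 41.12 * 97.025/100 = 39.897 Ah
Step 3: E_pack = V * C_now = 372.8 * 39.897 = 14874 Wh
Step 4: range = E_pack / consumption = 14874 / 193.5 = 76.87 km

76.87 km


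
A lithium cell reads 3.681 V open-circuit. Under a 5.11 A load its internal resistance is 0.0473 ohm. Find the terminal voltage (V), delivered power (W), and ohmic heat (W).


Step 1: V_terminal = OCV - I*R = 3.681 - 5.11 * 0.0473 = 3.4393 V
Step 2: P_out = V_terminal * I = 3.4393 * 5.11 = 17.57 W
Step 3: Q = I^2 * R = 5.11^2 * 0.0473 = 1.235 W

V=3.4393 V, P=17.57 W, Q=1.235 W


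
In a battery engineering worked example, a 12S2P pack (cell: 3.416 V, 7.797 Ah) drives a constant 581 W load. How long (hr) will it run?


Step 1: E_pack = Ns * V_cell * Np * C_cell = 12 * 3.416 * 2 * 7.797 = 639.23 Wh
Step 2: t = E_pack / P = 639.23 / 581 = 1.100 hr

1.100 hr


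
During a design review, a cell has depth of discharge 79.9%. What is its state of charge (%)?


SOC = 100 - DOD = 100 - 79.9 = 20.1%

20.1%


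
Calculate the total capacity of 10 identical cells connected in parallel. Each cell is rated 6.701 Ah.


C_total = 10 * 6.701 = 67.01 Ah

67.01 Ah


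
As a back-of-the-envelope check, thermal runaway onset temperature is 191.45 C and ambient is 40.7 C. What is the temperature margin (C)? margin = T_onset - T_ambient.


Safety margin = 191.45 C - 40.7 C = 150.75 C

150.75 C


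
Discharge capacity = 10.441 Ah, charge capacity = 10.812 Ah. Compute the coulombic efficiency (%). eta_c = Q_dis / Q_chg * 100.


eta_c = Q_dis / Q_chg * 100 = 10.441 / 10.812 * 100 = 96.57%

96.57%


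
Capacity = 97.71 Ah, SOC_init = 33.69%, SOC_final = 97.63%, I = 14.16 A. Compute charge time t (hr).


Step 1: dSOC = 97.63% - 33.69% = 63.94%
Step 2: delta_Ah = 97.71 * 63.94 / 100 = 62.476 Ah
Step 3: t = 62.476 / 14.16 = 4.412 hr

4.412 hr


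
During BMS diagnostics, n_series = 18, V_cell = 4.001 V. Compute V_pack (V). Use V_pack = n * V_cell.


Series voltages add: 18 * 4.001 V = 72.018 V

72.018 V


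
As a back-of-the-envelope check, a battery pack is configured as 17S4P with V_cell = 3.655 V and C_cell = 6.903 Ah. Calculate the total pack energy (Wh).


E = Ns * Vcell * Np * Ccell = 17 * 3.655 * 4 * 6.903 = 1716 Wh

1716 Wh


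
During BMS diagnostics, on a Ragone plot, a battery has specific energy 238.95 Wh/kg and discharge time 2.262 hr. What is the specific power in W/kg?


P_specific = E / t = 238.95 / 2.262 = 105.6 W/kg

105.6 W/kg


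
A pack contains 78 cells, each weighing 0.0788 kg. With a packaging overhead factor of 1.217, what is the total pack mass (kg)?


m_pack = n * m_cell * overhead = 78 * 0.0788 * 1.217 = 7.480 kg

7.480 kg


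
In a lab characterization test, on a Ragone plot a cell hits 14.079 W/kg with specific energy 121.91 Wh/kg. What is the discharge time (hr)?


t = E / P = 121.91 / 14.079 = 8.659 hr

8.659 hr


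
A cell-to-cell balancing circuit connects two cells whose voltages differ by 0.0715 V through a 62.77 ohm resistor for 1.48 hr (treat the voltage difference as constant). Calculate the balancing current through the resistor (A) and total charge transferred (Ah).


I_bal = dV / R = 0.0715 / 62.77 = 0.0011391 A
Q = I_bal * t = 0.0011391 * 1.48 = 0.001686 Ah

I=0.0011391 A, Q=0.001686 Ah


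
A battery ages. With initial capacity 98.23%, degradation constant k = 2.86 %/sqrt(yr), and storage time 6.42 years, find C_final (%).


Step 1: sqrt(6.42 yr) = 2.5338
Step 2: drop = 2.86 * 2.5338 = 7.2467
Step 3: C_final = 98.23 - 7.2467 = 90.98%

90.98%


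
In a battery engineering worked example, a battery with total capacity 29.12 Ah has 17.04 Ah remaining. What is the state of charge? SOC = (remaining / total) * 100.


SOC = (remaining / total) * 100 = (17.04 / 29.12) * 100 = 58.52%

58.52%


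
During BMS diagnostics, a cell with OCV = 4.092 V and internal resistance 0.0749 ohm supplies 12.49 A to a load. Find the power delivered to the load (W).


Step 1: V_terminal = OCV - I*R = 4.092 - 12.49 * 0.0749 = 3.1565 V
Step 2: P_out = V_terminal * I = 3.1565 * 12.49 = 39.42 W

39.42 W


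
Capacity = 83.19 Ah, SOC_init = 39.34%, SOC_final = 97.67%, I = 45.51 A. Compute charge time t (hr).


delta_Ah = 83.19 * (97.67 - 39.34) / 100 = 48.525 Ah
t = delta_Ah / I = 48.525 / 45.51 = 1.066 hr

1.066 hr


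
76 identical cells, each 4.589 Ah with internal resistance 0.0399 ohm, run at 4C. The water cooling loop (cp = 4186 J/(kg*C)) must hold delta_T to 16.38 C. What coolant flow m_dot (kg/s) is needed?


Step 1: I = 4 * 4.589 = 18.356 A
Step 2: Q_cell = I^2 * R = 18.356^2 * 0.0399 = 13.444 W
Step 3: Q_total = 76 * 13.444 = 1021.7 W
Step 4: m_dot = Q_total / (cp * dT) = 1021.7 / (4186 * 16.38) = 0.01490 kg/s

0.01490 kg/s


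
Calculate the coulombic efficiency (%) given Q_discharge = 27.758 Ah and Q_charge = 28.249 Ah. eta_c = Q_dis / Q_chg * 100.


Coulombic efficiency = 27.758/28.249 * 100% = 98.26%

98.26%


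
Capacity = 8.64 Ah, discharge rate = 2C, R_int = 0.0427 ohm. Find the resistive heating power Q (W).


Step 1: I = C_rate * capacity = 2 * 8.64 = 17.28 A
Step 2: Q = I^2 * R = 17.28^2 * 0.0427 = 298.6 * 0.0427 = 12.75 W

12.75 W


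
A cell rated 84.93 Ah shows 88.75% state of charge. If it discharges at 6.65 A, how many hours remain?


Step 1: remaining = SOC/100 * C_total = 88.75/100 * 84.93 = 75.375 Ah
Step 2: t = remaining / I = 75.375 / 6.65 = 11.33 hr

11.33 hr


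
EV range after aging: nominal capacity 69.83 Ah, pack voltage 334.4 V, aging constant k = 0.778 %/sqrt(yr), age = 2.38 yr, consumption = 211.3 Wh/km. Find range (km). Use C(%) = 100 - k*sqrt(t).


Step 1: capacity retention = 100 - 0.778 * sqrt(2.38) = 100 - 0.778 * 1.5427 = 98.8%
Step 2: C_now = 69.83 * 98.8/100 = 68.992 Ah
Step 3: E_pack = V * C_now = 334.4 * 68.992 = 23071 Wh
Step 4: range = E_pack / consumption = 23071 / 211.3 = 109.2 km

109.2 km


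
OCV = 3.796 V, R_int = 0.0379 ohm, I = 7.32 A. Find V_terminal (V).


IR drop = 7.32 * 0.0379 = 0.27743 V
V = 3.796 - 0.27743 = 3.519 V

3.519 V


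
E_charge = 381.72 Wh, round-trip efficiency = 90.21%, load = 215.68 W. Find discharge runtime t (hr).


Step 1: E_discharge = eta/100 * E_charge = 90.21/100 * 381.72 = 344.35 Wh
Step 2: t = E_discharge / P = 344.35 / 215.68 = 1.597 hr

1.597 hr


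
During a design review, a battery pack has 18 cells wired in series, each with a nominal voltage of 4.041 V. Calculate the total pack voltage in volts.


V_pack = n * V_cell = 18 * 4.041 = 72.738 V

72.738 V


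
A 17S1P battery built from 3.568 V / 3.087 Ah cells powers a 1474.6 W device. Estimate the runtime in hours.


Step 1: E_pack = Ns * V_cell * Np * C_cell = 17 * 3.568 * 1 * 3.087 = 187.25 Wh
Step 2: t = E_pack / P = 187.25 / 1474.6 = 0.1270 hr

0.1270 hr


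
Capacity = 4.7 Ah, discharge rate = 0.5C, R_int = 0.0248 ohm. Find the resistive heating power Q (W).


Step 1: I = C_rate * capacity = 0.5 * 4.7 = 2.35 A
Step 2: Q = I^2 * R = 2.35^2 * 0.0248 = 5.5225 * 0.0248 = 0.1370 W

0.1370 W


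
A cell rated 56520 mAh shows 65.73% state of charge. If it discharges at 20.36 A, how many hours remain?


Convert: C_total = 56520 mAh = 56.52 Ah
Step 1: remaining = SOC/100 * C_total = 65.73/100 * 56.52 = 37.151 Ah
Step 2: t = remaining / I = 37.151 / 20.36 = 1.825 hr

1.825 hr


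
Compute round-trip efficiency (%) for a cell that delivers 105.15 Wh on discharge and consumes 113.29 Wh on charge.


Round-trip efficiency = 105.15/113.29 * 100% = 92.81%

92.81%


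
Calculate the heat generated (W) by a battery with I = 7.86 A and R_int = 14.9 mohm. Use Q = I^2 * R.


Convert: R = 14.9 mohm = 0.0149 ohm
Q = I^2 * R = 7.86^2 * 0.0149 = 0.9205 W

0.9205 W


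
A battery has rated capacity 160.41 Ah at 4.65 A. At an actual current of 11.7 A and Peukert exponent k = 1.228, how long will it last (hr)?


t_rated = C / I_rated = 160.41 / 4.65 = 34.497 hr
(I_rated/I)^k = (0.39744)^1.228 = 0.32204
t = t_rated * (I_rated/I)^k = 34.497 * 0.32204 = 11.11 hr

11.11 hr


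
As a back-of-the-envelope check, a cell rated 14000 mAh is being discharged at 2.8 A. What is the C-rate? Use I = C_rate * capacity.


Convert: capacity = 14000 mAh = 14 Ah
Rearranging: C_rate = 2.8 / 14 = 0.2C

0.2C


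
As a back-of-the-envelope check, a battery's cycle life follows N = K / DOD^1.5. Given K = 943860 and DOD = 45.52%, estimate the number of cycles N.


DOD^1.5 = 307.12
N = K / DOD^1.5 = 943860 / 307.12 = 3073

3073 cycles


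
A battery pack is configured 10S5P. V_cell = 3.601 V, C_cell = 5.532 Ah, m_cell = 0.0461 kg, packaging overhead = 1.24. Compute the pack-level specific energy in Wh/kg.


Step 1: V_pack = 10 * 3.601 = 36.01 V
Step 2: C_pack = 5 * 5.532 = 27.66 Ah
Step 3: E_pack = V_pack * C_pack = 36.01 * 27.66 = 996.04 Wh
Step 4: m_pack = 10 * 5 * 0.0461 * 1.24 = 2.8582 kg
Step 5: ED = E_pack / m_pack = 996.04 / 2.8582 = 348.5 Wh/kg

348.5 Wh/kg


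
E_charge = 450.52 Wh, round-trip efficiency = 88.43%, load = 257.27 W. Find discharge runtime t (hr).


Step 1: E_discharge = eta/100 * E_charge = 88.43/100 * 450.52 = 398.39 Wh
Step 2: t = E_discharge / P = 398.39 / 257.27 = 1.549 hr

1.549 hr


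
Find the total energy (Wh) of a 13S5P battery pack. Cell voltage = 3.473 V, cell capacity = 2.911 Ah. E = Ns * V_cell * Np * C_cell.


V_pack = 13 * 3.473 = 45.149 V
C_pack = 5 * 2.911 = 14.555 Ah
E = V_pack * C_pack = 45.149 * 14.555 = 657.1 Wh

657.1 Wh


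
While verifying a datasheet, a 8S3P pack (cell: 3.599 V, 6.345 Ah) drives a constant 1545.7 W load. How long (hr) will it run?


Step 1: E_pack = Ns * V_cell * Np * C_cell = 8 * 3.599 * 3 * 6.345 = 548.06 Wh
Step 2: t = E_pack / P = 548.06 / 1545.7 = 0.3546 hr

0.3546 hr


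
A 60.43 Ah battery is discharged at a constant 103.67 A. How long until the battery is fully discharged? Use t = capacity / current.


t = capacity / current = 60.43 / 103.67 = 0.5829 hr

0.5829 hr


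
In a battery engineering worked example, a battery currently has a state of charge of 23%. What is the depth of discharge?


Complement of SOC: DOD = 100% - 23% = 77%

77%


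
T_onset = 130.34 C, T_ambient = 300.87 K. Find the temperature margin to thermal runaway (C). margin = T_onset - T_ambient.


Convert: T_ambient = 300.87 K = 27.72 C
margin = 130.34 - 27.72 = 102.62 C

102.62 C


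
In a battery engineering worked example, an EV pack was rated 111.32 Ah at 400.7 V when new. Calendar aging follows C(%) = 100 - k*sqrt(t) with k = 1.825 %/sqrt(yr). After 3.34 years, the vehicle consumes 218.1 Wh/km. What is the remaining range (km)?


Step 1: capacity retention = 100 - 1.825 * sqrt(3.34) = 100 - 1.825 * 1.8276 = 96.665%
Step 2: C_now = 111.32 * 96.665/100 = 107.61 Ah
Step 3: E_pack = V * C_now = 400.7 * 107.61 = 43119 Wh
Step 4: range = E_pack / consumption = 43119 / 218.1 = 197.7 km

197.7 km


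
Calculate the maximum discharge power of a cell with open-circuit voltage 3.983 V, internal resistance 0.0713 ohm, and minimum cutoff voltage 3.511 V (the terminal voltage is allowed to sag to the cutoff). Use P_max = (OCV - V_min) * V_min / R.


dV = OCV - V_min = 0.472 V (so I_max = dV / R)
P_max = dV * V_min / R = 0.472 * 3.511 / 0.0713 = 23.24 W

23.24 W


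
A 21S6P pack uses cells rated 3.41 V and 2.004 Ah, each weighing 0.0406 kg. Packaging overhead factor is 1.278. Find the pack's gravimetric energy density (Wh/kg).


Step 1: V_pack = 21 * 3.41 = 71.61 V
Step 2: C_pack = 6 * 2.004 = 12.024 Ah
Step 3: E_pack = V_pack * C_pack = 71.61 * 12.024 = 861.04 Wh
Step 4: m_pack = 21 * 6 * 0.0406 * 1.278 = 6.5377 kg
Step 5: ED = E_pack / m_pack = 861.04 / 6.5377 = 131.7 Wh/kg

131.7 Wh/kg


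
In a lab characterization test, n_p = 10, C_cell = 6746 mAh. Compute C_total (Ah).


Convert: C_cell = 6746 mAh = 6.746 Ah
C_total = 10 * 6.746 = 67.46 Ah

67.46 Ah


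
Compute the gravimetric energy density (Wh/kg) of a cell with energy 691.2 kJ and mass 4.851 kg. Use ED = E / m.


Convert: E = 691.2 kJ = 192 Wh
ED = E / m = 192 / 4.851 = 39.58 Wh/kg

39.58 Wh/kg


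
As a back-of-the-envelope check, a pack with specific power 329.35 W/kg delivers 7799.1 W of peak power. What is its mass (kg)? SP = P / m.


m = P / SP = 7799.1 / 329.35 = 23.68 kg

23.68 kg


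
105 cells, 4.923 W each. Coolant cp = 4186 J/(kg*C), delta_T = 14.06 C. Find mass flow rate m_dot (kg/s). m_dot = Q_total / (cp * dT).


Step 1: Total heat Q = 105 * 4.923 W = 516.92 W
Step 2: denom = cp * dT = 4186 * 14.06 = 58855
Step 3: m_dot = 516.92 / 58855 = 0.008783 kg/s

0.008783 kg/s


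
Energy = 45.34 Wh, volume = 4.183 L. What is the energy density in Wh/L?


Volumetric ED = 45.34 Wh / 4.183 L = 10.84 Wh/L

10.84 Wh/L


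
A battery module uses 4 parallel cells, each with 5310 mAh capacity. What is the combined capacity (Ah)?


Convert: C_cell = 5310 mAh = 5.31 Ah
C_total = 4 * 5.31 = 21.24 Ah

21.24 Ah


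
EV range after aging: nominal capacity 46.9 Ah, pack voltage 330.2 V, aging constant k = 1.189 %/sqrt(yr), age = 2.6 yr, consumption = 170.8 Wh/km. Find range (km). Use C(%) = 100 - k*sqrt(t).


Step 1: capacity retention = 100 - 1.189 * sqrt(2.6) = 100 - 1.189 * 1.6125 = 98.083%
Step 2: C_now = 46.9 * 98.083/100 = 46.001 Ah
Step 3: E_pack = V * C_now = 330.2 * 46.001 = 15190 Wh
Step 4: range = E_pack / consumption = 15190 / 170.8 = 88.93 km

88.93 km


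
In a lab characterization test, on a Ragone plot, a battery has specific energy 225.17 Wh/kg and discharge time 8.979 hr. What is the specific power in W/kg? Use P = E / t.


P_specific = E / t = 225.17 / 8.979 = 25.08 W/kg

25.08 W/kg


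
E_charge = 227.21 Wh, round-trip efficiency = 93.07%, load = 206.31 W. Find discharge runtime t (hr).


Step 1: E_discharge = eta/100 * E_charge = 93.07/100 * 227.21 = 211.46 Wh
Step 2: t = E_discharge / P = 211.46 / 206.31 = 1.025 hr

1.025 hr


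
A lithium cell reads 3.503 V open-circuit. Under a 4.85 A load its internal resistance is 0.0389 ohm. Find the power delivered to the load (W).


Step 1: V_terminal = OCV - I*R = 3.503 - 4.85 * 0.0389 = 3.3143 V
Step 2: P_out = V_terminal * I = 3.3143 * 4.85 = 16.07 W

16.07 W


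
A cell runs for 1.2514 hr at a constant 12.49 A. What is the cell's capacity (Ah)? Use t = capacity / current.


C = I * t = 12.49 * 1.2514 = 15.63 Ah

15.63 Ah


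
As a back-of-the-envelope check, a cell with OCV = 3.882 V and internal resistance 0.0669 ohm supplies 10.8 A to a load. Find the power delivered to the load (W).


Step 1: V_terminal = OCV - I*R = 3.882 - 10.8 * 0.0669 = 3.1595 V
Step 2: P_out = V_terminal * I = 3.1595 * 10.8 = 34.12 W

34.12 W


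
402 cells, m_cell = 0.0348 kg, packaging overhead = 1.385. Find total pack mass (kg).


Cell mass sum = 402 * 0.0348 = 13.99 kg
With overhead 1.385: m_pack = 13.99 * 1.385 = 19.38 kg

19.38 kg


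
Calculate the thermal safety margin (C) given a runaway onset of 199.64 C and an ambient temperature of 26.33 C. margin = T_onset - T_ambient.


margin = T_onset - T_ambient = 199.64 - 26.33 = 173.31 C

173.31 C


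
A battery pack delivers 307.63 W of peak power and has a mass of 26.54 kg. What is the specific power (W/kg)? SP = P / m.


SP = P / m = 307.63 / 26.54 = 11.59 W/kg

11.59 W/kg


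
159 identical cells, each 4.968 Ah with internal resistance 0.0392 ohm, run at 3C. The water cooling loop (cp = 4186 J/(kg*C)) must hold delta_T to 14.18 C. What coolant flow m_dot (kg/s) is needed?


Step 1: I = 3 * 4.968 = 14.904 A
Step 2: Q_cell = I^2 * R = 14.904^2 * 0.0392 = 8.7075 W
Step 3: Q_total = 159 * 8.7075 = 1384.5 W
Step 4: m_dot = Q_total / (cp * dT) = 1384.5 / (4186 * 14.18) = 0.02332 kg/s

0.02332 kg/s


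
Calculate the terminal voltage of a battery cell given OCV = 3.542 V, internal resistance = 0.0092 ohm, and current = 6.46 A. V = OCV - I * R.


IR drop = 6.46 * 0.0092 = 0.059432 V
V = 3.542 - 0.059432 = 3.483 V

3.483 V


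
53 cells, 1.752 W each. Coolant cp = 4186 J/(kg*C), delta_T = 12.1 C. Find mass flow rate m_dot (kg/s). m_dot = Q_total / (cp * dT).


Q_total = 53 * 1.752 = 92.856 W
m_dot = Q_total / (cp * dT) = 92.856 / (4186 * 12.1) = 0.001833 kg/s

0.001833 kg/s


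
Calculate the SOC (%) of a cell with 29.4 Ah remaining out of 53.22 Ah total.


SOC% = 29.4 / 53.22 * 100 = 55.24%

55.24%


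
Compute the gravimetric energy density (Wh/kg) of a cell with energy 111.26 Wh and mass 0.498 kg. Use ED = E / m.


Specific energy = 111.26 Wh / 0.498 kg = 223.4 Wh/kg

223.4 Wh/kg


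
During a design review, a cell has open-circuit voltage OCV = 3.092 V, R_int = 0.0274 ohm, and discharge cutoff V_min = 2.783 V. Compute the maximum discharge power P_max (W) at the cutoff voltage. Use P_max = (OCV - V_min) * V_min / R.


dV = OCV - V_min = 0.309 V (so I_max = dV / R)
P_max = dV * V_min / R = 0.309 * 2.783 / 0.0274 = 31.38 W

31.38 W


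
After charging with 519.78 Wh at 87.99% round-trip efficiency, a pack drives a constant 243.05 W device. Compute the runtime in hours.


Step 1: E_discharge = eta/100 * E_charge = 87.99/100 * 519.78 = 457.35 Wh
Step 2: t = E_discharge / P = 457.35 / 243.05 = 1.882 hr

1.882 hr


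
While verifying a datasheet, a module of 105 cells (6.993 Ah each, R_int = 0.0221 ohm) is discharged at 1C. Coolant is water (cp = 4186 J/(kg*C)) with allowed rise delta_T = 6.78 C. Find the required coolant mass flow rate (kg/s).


Step 1: I = 1 * 6.993 = 6.993 A
Step 2: Q_cell = I^2 * R = 6.993^2 * 0.0221 = 1.0807 W
Step 3: Q_total = 105 * 1.0807 = 113.47 W
Step 4: m_dot = Q_total / (cp * dT) = 113.47 / (4186 * 6.78) = 0.003998 kg/s

0.003998 kg/s


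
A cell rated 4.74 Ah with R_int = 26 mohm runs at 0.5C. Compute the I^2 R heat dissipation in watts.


Convert: R = 26 mohm = 0.026 ohm
Step 1: I = C_rate * capacity = 0.5 * 4.74 = 2.37 A
Step 2: Q = I^2 * R = 2.37^2 * 0.026 = 5.6169 * 0.026 = 0.1460 W

0.1460 W


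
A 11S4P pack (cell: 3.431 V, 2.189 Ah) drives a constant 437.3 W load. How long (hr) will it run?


Step 1: E_pack = Ns * V_cell * Np * C_cell = 11 * 3.431 * 4 * 2.189 = 330.46 Wh
Step 2: t = E_pack / P = 330.46 / 437.3 = 0.7557 hr

0.7557 hr


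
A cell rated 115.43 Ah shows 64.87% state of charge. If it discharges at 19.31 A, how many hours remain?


Step 1: remaining = SOC/100 * C_total = 64.87/100 * 115.43 = 74.879 Ah
Step 2: t = remaining / I = 74.879 / 19.31 = 3.878 hr

3.878 hr


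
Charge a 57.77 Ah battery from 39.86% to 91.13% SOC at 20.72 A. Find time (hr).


Step 1: dSOC = 91.13% - 39.86% = 51.27%
Step 2: delta_Ah = 57.77 * 51.27 / 100 = 29.619 Ah
Step 3: t = 29.619 / 20.72 = 1.429 hr

1.429 hr


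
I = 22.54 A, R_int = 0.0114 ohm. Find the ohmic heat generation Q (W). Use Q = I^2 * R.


Q = I^2 * R = 22.54^2 * 0.0114 = 5.792 W

5.792 W


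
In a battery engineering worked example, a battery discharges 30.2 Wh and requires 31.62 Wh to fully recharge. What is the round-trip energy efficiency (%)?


eta_e = E_dis / E_chg * 100 = 30.2 / 31.62 * 100 = 95.51%

95.51%


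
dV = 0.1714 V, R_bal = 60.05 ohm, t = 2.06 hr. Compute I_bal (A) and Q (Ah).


I_bal = dV / R = 0.1714 / 60.05 = 0.0028543 A
Q = I_bal * t = 0.0028543 * 2.06 = 0.005880 Ah

I=0.0028543 A, Q=0.005880 Ah


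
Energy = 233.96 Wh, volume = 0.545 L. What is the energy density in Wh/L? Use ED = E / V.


Volumetric ED = 233.96 Wh / 0.545 L = 429.3 Wh/L

429.3 Wh/L


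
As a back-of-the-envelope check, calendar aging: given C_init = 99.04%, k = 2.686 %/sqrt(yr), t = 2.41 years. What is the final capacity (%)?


Step 1: sqrt(2.41 yr) = 1.5524
Step 2: drop = 2.686 * 1.5524 = 4.1697
Step 3: C_final = 99.04 - 4.1697 = 94.87%

94.87%


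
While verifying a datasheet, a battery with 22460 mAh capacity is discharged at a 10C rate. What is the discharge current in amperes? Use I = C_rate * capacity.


Convert: capacity = 22460 mAh = 22.46 Ah
At 10C: I = 10 * 22.46 Ah = 224.6 A

224.6 A


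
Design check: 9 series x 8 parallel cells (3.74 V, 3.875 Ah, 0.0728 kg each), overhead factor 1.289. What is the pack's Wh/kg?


Step 1: V_pack = 9 * 3.74 = 33.66 V
Step 2: C_pack = 8 * 3.875 = 31 Ah
Step 3: E_pack = V_pack * C_pack = 33.66 * 31 = 1043.5 Wh
Step 4: m_pack = 9 * 8 * 0.0728 * 1.289 = 6.7564 kg
Step 5: ED = E_pack / m_pack = 1043.5 / 6.7564 = 154.4 Wh/kg

154.4 Wh/kg


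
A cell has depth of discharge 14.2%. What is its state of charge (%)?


SOC = 100 - DOD = 100 - 14.2 = 85.8%

85.8%


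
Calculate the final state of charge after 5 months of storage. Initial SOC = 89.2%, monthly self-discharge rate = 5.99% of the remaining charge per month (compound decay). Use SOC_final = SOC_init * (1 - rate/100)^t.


decay = (1 - 5.99/100)^5 = 0.73429
SOC_final = 89.2 * 0.73429 = 65.50%

65.50%


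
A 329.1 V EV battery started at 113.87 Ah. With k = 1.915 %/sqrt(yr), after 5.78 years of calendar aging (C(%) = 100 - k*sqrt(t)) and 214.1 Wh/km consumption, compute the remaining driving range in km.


Step 1: capacity retention = 100 - 1.915 * sqrt(5.78) = 100 - 1.915 * 2.4042 = 95.396%
Step 2: C_now = 113.87 * 95.396/100 = 108.63 Ah
Step 3: E_pack = V * C_now = 329.1 * 108.63 = 35750 Wh
Step 4: range = E_pack / consumption = 35750 / 214.1 = 167.0 km

167.0 km


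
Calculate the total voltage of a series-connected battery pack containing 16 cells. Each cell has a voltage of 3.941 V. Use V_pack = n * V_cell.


Series voltages add: 16 * 3.941 V = 63.056 V

63.056 V


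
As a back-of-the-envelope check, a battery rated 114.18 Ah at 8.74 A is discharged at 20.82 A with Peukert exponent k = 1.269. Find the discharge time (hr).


Step 1: t_rated = C / I_rated = 114.18 / 8.74 = 13.064 hr
Step 2: ratio = 8.74 / 20.82 = 0.41979
Step 3: ratio^k = 0.41979^1.269 = 0.33237
Step 4: t = t_rated * ratio^k = 13.064 * 0.33237 = 4.342 hr

4.342 hr


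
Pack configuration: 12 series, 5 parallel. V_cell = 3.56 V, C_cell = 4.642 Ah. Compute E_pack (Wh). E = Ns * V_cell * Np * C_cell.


V_pack = 12 * 3.56 = 42.72 V
C_pack = 5 * 4.642 = 23.21 Ah
E = V_pack * C_pack = 42.72 * 23.21 = 991.5 Wh

991.5 Wh


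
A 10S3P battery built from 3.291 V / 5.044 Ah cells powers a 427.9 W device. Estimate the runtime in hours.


Step 1: E_pack = Ns * V_cell * Np * C_cell = 10 * 3.291 * 3 * 5.044 = 497.99 Wh
Step 2: t = E_pack / P = 497.99 / 427.9 = 1.164 hr

1.164 hr


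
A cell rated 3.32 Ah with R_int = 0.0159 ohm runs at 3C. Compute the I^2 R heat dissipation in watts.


Step 1: I = C_rate * capacity = 3 * 3.32 = 9.96 A
Step 2: Q = I^2 * R = 9.96^2 * 0.0159 = 99.202 * 0.0159 = 1.577 W

1.577 W


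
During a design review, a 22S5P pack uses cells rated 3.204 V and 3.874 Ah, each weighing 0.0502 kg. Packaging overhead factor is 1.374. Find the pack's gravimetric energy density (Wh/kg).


Step 1: V_pack = 22 * 3.204 = 70.488 V
Step 2: C_pack = 5 * 3.874 = 19.37 Ah
Step 3: E_pack = V_pack * C_pack = 70.488 * 19.37 = 1365.4 Wh
Step 4: m_pack = 22 * 5 * 0.0502 * 1.374 = 7.5872 kg
Step 5: ED = E_pack / m_pack = 1365.4 / 7.5872 = 180.0 Wh/kg

180.0 Wh/kg


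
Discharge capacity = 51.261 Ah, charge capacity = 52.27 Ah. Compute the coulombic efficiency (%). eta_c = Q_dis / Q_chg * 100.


eta_c = Q_dis / Q_chg * 100 = 51.261 / 52.27 * 100 = 98.07%

98.07%


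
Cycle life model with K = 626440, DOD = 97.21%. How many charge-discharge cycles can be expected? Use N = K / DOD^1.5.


Step 1: DOD^1.5 = 97.21^1.5 = 958.44
Step 2: N = 626440 / 958.44 = 653.6 cycles

653.6 cycles


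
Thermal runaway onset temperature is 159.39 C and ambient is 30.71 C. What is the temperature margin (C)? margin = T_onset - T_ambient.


Safety margin = 159.39 C - 30.71 C = 128.68 C

128.68 C


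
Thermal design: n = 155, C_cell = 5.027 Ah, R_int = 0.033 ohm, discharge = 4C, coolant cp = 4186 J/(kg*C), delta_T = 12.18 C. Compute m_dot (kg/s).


Step 1: I = 4 * 5.027 = 20.108 A
Step 2: Q_cell = I^2 * R = 20.108^2 * 0.033 = 13.343 W
Step 3: Q_total = 155 * 13.343 = 2068.2 W
Step 4: m_dot = Q_total / (cp * dT) = 2068.2 / (4186 * 12.18) = 0.04056 kg/s

0.04056 kg/s


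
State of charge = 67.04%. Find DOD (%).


DOD = 100 - SOC = 100 - 67.04 = 32.96%

32.96%


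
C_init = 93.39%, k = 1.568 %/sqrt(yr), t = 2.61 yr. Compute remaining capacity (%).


Step 1: sqrt(2.61 yr) = 1.6155
Step 2: drop = 1.568 * 1.6155 = 2.5331
Step 3: C_final = 93.39 - 2.5331 = 90.86%

90.86%


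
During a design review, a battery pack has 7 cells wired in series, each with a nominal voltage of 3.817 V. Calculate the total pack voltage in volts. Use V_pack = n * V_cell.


With 7 cells in series at 3.817 V each, V_pack = 26.719 V

26.719 V


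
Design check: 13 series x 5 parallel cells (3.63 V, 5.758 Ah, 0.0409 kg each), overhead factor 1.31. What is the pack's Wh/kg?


Step 1: V_pack = 13 * 3.63 = 47.19 V
Step 2: C_pack = 5 * 5.758 = 28.79 Ah
Step 3: E_pack = V_pack * C_pack = 47.19 * 28.79 = 1358.6 Wh
Step 4: m_pack = 13 * 5 * 0.0409 * 1.31 = 3.4826 kg
Step 5: ED = E_pack / m_pack = 1358.6 / 3.4826 = 390.1 Wh/kg

390.1 Wh/kg


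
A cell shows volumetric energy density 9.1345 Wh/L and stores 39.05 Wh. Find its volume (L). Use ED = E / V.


V = E / ED = 39.05 / 9.1345 = 4.275 L

4.275 L


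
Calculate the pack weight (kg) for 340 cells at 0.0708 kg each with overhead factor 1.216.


m_pack = n * m_cell * overhead = 340 * 0.0708 * 1.216 = 29.27 kg

29.27 kg


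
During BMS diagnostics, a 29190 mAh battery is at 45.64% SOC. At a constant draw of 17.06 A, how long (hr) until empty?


Convert: C_total = 29190 mAh = 29.19 Ah
Step 1: remaining = SOC/100 * C_total = 45.64/100 * 29.19 = 13.322 Ah
Step 2: t = remaining / I = 13.322 / 17.06 = 0.7809 hr

0.7809 hr


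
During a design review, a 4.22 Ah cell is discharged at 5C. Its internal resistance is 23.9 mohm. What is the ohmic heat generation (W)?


Convert: R = 23.9 mohm = 0.0239 ohm
Step 1: I = C_rate * capacity = 5 * 4.22 = 21.1 A
Step 2: Q = I^2 * R = 21.1^2 * 0.0239 = 445.21 * 0.0239 = 10.64 W

10.64 W


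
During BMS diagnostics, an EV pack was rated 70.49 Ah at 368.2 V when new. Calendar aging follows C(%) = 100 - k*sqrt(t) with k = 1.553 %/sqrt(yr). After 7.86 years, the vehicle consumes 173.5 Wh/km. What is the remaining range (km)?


Step 1: capacity retention = 100 - 1.553 * sqrt(7.86) = 100 - 1.553 * 2.8036 = 95.646%
Step 2: C_now = 70.49 * 95.646/100 = 67.421 Ah
Step 3: E_pack = V * C_now = 368.2 * 67.421 = 24824 Wh
Step 4: range = E_pack / consumption = 24824 / 173.5 = 143.1 km

143.1 km


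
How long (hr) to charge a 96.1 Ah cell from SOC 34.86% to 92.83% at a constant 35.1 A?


delta_Ah = 96.1 * (92.83 - 34.86) / 100 = 55.709 Ah
t = delta_Ah / I = 55.709 / 35.1 = 1.587 hr

1.587 hr


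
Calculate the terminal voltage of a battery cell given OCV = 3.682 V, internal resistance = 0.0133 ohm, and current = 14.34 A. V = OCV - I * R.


V = OCV - I*R = 3.682 - 14.34 * 0.0133 = 3.491 V

3.491 V


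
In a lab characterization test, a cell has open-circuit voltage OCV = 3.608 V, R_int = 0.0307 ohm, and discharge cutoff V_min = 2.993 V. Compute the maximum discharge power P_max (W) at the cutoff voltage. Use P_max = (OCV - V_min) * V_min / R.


dV = OCV - V_min = 0.615 V (so I_max = dV / R)
P_max = dV * V_min / R = 0.615 * 2.993 / 0.0307 = 59.96 W

59.96 W


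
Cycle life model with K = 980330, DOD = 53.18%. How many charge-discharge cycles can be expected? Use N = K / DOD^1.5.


Step 1: DOD^1.5 = 53.18^1.5 = 387.81
Step 2: N = 980330 / 387.81 = 2528 cycles

2528 cycles


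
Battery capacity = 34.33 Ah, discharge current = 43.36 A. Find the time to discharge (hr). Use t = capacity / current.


t = capacity / current = 34.33 / 43.36 = 0.7917 hr

0.7917 hr


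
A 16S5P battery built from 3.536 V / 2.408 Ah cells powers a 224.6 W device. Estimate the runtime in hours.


Step 1: E_pack = Ns * V_cell * Np * C_cell = 16 * 3.536 * 5 * 2.408 = 681.18 Wh
Step 2: t = E_pack / P = 681.18 / 224.6 = 3.033 hr

3.033 hr


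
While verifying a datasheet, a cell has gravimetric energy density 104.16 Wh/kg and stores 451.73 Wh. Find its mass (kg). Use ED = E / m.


m = E / ED = 451.73 / 104.16 = 4.337 kg

4.337 kg


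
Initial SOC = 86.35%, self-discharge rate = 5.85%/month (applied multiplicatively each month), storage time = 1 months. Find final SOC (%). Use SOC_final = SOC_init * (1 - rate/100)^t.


decay = (1 - 5.85/100)^1 = 0.9415
SOC_final = 86.35 * 0.9415 = 81.30%

81.30%


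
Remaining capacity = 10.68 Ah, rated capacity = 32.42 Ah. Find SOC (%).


SOC% = 10.68 / 32.42 * 100 = 32.94%

32.94%


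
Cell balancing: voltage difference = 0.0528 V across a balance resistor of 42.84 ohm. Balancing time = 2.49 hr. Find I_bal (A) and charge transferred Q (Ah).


I_bal = dV / R = 0.0528 / 42.84 = 0.0012325 A
Q = I_bal * t = 0.0012325 * 2.49 = 0.003069 Ah

I=0.0012325 A, Q=0.003069 Ah


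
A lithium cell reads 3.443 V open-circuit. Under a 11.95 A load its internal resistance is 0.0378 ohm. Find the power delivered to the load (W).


Step 1: V_terminal = OCV - I*R = 3.443 - 11.95 * 0.0378 = 2.9913 V
Step 2: P_out = V_terminal * I = 2.9913 * 11.95 = 35.75 W

35.75 W


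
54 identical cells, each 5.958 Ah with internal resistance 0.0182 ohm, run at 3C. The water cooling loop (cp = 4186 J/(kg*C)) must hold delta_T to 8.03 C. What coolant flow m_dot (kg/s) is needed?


Step 1: I = 3 * 5.958 = 17.874 A
Step 2: Q_cell = I^2 * R = 17.874^2 * 0.0182 = 5.8145 W
Step 3: Q_total = 54 * 5.8145 = 313.98 W
Step 4: m_dot = Q_total / (cp * dT) = 313.98 / (4186 * 8.03) = 0.009341 kg/s

0.009341 kg/s


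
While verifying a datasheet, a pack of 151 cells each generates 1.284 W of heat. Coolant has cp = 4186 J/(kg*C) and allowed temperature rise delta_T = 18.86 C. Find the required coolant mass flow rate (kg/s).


Q_total = 151 * 1.284 = 193.88 W
m_dot = Q_total / (cp * dT) = 193.88 / (4186 * 18.86) = 0.002456 kg/s

0.002456 kg/s


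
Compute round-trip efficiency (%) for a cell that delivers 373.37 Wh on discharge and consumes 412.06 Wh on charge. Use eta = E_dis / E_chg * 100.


eta_e = E_dis / E_chg * 100 = 373.37 / 412.06 * 100 = 90.61%

90.61%


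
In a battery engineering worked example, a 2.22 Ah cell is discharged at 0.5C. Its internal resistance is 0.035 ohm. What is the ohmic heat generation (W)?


Step 1: I = C_rate * capacity = 0.5 * 2.22 = 1.11 A
Step 2: Q = I^2 * R = 1.11^2 * 0.035 = 1.2321 * 0.035 = 0.04312 W

0.04312 W


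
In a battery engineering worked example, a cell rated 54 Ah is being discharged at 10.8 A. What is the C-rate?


Rearranging: C_rate = 10.8 / 54 = 0.2C

0.2C


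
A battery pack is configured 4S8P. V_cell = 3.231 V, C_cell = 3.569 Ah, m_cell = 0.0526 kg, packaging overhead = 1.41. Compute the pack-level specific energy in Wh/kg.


Step 1: V_pack = 4 * 3.231 = 12.924 V
Step 2: C_pack = 8 * 3.569 = 28.552 Ah
Step 3: E_pack = V_pack * C_pack = 12.924 * 28.552 = 369.01 Wh
Step 4: m_pack = 4 * 8 * 0.0526 * 1.41 = 2.3733 kg
Step 5: ED = E_pack / m_pack = 369.01 / 2.3733 = 155.5 Wh/kg

155.5 Wh/kg


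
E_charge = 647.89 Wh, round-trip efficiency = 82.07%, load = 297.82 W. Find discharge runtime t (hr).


Step 1: E_discharge = eta/100 * E_charge = 82.07/100 * 647.89 = 531.72 Wh
Step 2: t = E_discharge / P = 531.72 / 297.82 = 1.785 hr

1.785 hr


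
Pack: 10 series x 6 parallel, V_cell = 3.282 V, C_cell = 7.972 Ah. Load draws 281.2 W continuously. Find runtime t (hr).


Step 1: E_pack = Ns * V_cell * Np * C_cell = 10 * 3.282 * 6 * 7.972 = 1569.8 Wh
Step 2: t = E_pack / P = 1569.8 / 281.2 = 5.583 hr

5.583 hr


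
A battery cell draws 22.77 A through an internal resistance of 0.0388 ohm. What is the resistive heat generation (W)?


I^2 = 518.47
Q = 518.47 * 0.0388 = 20.12 W

20.12 W


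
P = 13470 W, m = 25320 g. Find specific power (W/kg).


Convert: m = 25320 g = 25.32 kg
Specific power = 13470 W / 25.32 kg = 532.0 W/kg

532.0 W/kg


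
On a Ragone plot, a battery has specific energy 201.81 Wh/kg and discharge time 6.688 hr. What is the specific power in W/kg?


P_specific = E / t = 201.81 / 6.688 = 30.17 W/kg

30.17 W/kg


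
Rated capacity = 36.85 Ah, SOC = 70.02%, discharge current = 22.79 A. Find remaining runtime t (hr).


Step 1: remaining = SOC/100 * C_total = 70.02/100 * 36.85 = 25.802 Ah
Step 2: t = remaining / I = 25.802 / 22.79 = 1.132 hr

1.132 hr


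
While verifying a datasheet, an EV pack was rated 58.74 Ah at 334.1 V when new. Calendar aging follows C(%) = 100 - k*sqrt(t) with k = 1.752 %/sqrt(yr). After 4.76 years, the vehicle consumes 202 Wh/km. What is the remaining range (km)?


Step 1: capacity retention = 100 - 1.752 * sqrt(4.76) = 100 - 1.752 * 2.1817 = 96.178%
Step 2: C_now = 58.74 * 96.178/100 = 56.495 Ah
Step 3: E_pack = V * C_now = 334.1 * 56.495 = 18875 Wh
Step 4: range = E_pack / consumption = 18875 / 202 = 93.44 km

93.44 km


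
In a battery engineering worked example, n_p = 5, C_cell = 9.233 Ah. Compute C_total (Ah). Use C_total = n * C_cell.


C_total = 5 * 9.233 = 46.165 Ah

46.165 Ah


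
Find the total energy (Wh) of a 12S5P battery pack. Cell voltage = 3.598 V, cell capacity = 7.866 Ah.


E = Ns * Vcell * Np * Ccell = 12 * 3.598 * 5 * 7.866 = 1698 Wh

1698 Wh


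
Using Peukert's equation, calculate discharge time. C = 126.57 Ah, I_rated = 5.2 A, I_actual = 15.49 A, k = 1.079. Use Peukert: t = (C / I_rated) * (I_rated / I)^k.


Step 1: t_rated = C / I_rated = 126.57 / 5.2 = 24.34 hr
Step 2: ratio = 5.2 / 15.49 = 0.3357
Step 3: ratio^k = 0.3357^1.079 = 0.30797
Step 4: t = t_rated * ratio^k = 24.34 * 0.30797 = 7.496 hr

7.496 hr


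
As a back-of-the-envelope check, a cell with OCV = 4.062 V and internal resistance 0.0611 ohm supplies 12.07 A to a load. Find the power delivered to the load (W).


Step 1: V_terminal = OCV - I*R = 4.062 - 12.07 * 0.0611 = 3.3245 V
Step 2: P_out = V_terminal * I = 3.3245 * 12.07 = 40.13 W

40.13 W


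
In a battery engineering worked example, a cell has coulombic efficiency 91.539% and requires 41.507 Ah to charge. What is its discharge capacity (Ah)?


Q_dis = eta/100 * Q_chg = 91.539/100 * 41.507 = 38.00 Ah

38.00 Ah


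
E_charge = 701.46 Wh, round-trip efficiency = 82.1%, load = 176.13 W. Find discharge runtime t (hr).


Step 1: E_discharge = eta/100 * E_charge = 82.1/100 * 701.46 = 575.9 Wh
Step 2: t = E_discharge / P = 575.9 / 176.13 = 3.270 hr

3.270 hr


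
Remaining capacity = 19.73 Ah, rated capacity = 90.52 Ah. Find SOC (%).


SOC% = 19.73 / 90.52 * 100 = 21.80%

21.80%


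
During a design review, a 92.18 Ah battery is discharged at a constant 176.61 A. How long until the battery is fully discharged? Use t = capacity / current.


Runtime = 92.18 Ah / 176.61 A = 0.5219 hr

0.5219 hr


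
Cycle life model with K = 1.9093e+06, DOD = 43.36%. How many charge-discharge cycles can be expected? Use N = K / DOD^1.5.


Step 1: DOD^1.5 = 43.36^1.5 = 285.52
Step 2: N = 1.9093e+06 / 285.52 = 6687 cycles

6687 cycles


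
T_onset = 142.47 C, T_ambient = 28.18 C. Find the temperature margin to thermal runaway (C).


margin = T_onset - T_ambient = 142.47 - 28.18 = 114.29 C

114.29 C


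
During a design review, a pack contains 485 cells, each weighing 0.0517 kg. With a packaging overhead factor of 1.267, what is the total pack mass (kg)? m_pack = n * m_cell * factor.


m_pack = n * m_cell * overhead = 485 * 0.0517 * 1.267 = 31.77 kg

31.77 kg


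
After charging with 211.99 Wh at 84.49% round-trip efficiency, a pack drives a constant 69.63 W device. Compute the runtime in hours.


Step 1: E_discharge = eta/100 * E_charge = 84.49/100 * 211.99 = 179.11 Wh
Step 2: t = E_discharge / P = 179.11 / 69.63 = 2.572 hr

2.572 hr


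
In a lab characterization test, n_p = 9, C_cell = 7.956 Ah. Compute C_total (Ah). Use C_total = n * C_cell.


C_total = 9 * 7.956 = 71.604 Ah

71.604 Ah


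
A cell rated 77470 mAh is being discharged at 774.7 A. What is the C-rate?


Convert: capacity = 77470 mAh = 77.47 Ah
C_rate = I / capacity = 774.7 / 77.47 = 10C

10C


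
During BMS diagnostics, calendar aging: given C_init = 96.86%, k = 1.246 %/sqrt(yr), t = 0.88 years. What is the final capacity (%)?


sqrt(t) = sqrt(0.88) = 0.93808
C_final = 96.86 - 1.246 * 0.93808 = 95.69%

95.69%


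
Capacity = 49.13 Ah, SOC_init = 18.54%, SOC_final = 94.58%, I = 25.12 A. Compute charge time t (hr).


delta_Ah = 49.13 * (94.58 - 18.54) / 100 = 37.358 Ah
t = delta_Ah / I = 37.358 / 25.12 = 1.487 hr

1.487 hr
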